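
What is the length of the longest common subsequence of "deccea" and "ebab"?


LCS of "deccea" and "ebab"
DP table:
           e    b    a    b
      0    0    0    0    0
  d   0    0    0    0    0
  e   0    1    1    1    1
  c   0    1    1    1    1
  c   0    1    1    1    1
  e   0    1    1    1    1
  a   0    1    1    2    2
LCS length = dp[6][4] = 2

2


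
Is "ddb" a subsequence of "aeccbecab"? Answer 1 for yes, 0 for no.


Check if "ddb" is a subsequence of "aeccbecab"
Greedy scan:
  Position 0 ('a'): no match needed
  Position 1 ('e'): no match needed
  Position 2 ('c'): no match needed
  Position 3 ('c'): no match needed
  Position 4 ('b'): no match needed
  Position 5 ('e'): no match needed
  Position 6 ('c'): no match needed
  Position 7 ('a'): no match needed
  Position 8 ('b'): no match needed
Only matched 0/3 characters => not a subsequence

0


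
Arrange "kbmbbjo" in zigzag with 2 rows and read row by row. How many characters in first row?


Zigzag "kbmbbjo" into 2 rows:
Placing characters:
  'k' => row 0
  'b' => row 1
  'm' => row 0
  'b' => row 1
  'b' => row 0
  'j' => row 1
  'o' => row 0
Rows:
  Row 0: "kmbo"
  Row 1: "bbj"
First row length: 4

4


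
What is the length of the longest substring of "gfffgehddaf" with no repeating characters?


Input: "gfffgehddaf"
Sliding window (track last position of each char):
  Position 0 ('g'): window [0,0] length 1 -- new best
  Position 1 ('f'): window [0,1] length 2 -- new best
  Position 2 ('f'): repeat (last at 1), move window start to 2
  Position 2 ('f'): window [2,2] length 1
  Position 3 ('f'): repeat (last at 2), move window start to 3
  Position 3 ('f'): window [3,3] length 1
  Position 4 ('g'): window [3,4] length 2
  Position 5 ('e'): window [3,5] length 3 -- new best
  Position 6 ('h'): window [3,6] length 4 -- new best
  Position 7 ('d'): window [3,7] length 5 -- new best
  Position 8 ('d'): repeat (last at 7), move window start to 8
  Position 8 ('d'): window [8,8] length 1
  Position 9 ('a'): window [8,9] length 2
  Position 10 ('f'): window [8,10] length 3
Longest substring with no repeats: "fgehd" with length 5

5


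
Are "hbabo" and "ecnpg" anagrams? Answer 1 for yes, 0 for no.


Strings: "hbabo", "ecnpg"
Sorted first:  abbho
Sorted second: cegnp
Differ at position 0: 'a' vs 'c' => not anagrams

0


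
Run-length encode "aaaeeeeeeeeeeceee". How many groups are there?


Input: aaaeeeeeeeeeeceee
Scanning for consecutive runs:
  Group 1: 'a' x 3 (positions 0-2)
  Group 2: 'e' x 10 (positions 3-12)
  Group 3: 'c' x 1 (positions 13-13)
  Group 4: 'e' x 3 (positions 14-16)
Total groups: 4

4


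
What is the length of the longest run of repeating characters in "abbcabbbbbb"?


Input: "abbcabbbbbb"
Scanning for longest run:
  Position 1 ('b'): new char, reset run to 1
  Position 2 ('b'): continues run of 'b', length=2
  Position 3 ('c'): new char, reset run to 1
  Position 4 ('a'): new char, reset run to 1
  Position 5 ('b'): new char, reset run to 1
  Position 6 ('b'): continues run of 'b', length=2
  Position 7 ('b'): continues run of 'b', length=3
  Position 8 ('b'): continues run of 'b', length=4
  Position 9 ('b'): continues run of 'b', length=5
  Position 10 ('b'): continues run of 'b', length=6
Longest run: 'b' with length 6

6


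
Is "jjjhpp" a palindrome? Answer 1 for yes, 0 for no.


Input: jjjhpp
Reversed: pphjjj
  Compare pos 0 ('j') with pos 5 ('p'): MISMATCH
  Compare pos 1 ('j') with pos 4 ('p'): MISMATCH
  Compare pos 2 ('j') with pos 3 ('h'): MISMATCH
Result: not a palindrome

0


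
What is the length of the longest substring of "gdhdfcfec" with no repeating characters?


Input: "gdhdfcfec"
Sliding window (track last position of each char):
  Position 0 ('g'): window [0,0] length 1 -- new best
  Position 1 ('d'): window [0,1] length 2 -- new best
  Position 2 ('h'): window [0,2] length 3 -- new best
  Position 3 ('d'): repeat (last at 1), move window start to 2
  Position 3 ('d'): window [2,3] length 2
  Position 4 ('f'): window [2,4] length 3
  Position 5 ('c'): window [2,5] length 4 -- new best
  Position 6 ('f'): repeat (last at 4), move window start to 5
  Position 6 ('f'): window [5,6] length 2
  Position 7 ('e'): window [5,7] length 3
  Position 8 ('c'): repeat (last at 5), move window start to 6
  Position 8 ('c'): window [6,8] length 3
Longest substring with no repeats: "hdfc" with length 4

4


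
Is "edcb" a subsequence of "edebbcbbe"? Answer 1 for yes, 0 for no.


Check if "edcb" is a subsequence of "edebbcbbe"
Greedy scan:
  Position 0 ('e'): matches sub[0] = 'e'
  Position 1 ('d'): matches sub[1] = 'd'
  Position 2 ('e'): no match needed
  Position 3 ('b'): no match needed
  Position 4 ('b'): no match needed
  Position 5 ('c'): matches sub[2] = 'c'
  Position 6 ('b'): matches sub[3] = 'b'
  Position 7 ('b'): no match needed
  Position 8 ('e'): no match needed
All 4 characters matched => is a subsequence

1


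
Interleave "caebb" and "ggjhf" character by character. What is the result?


Interleaving "caebb" and "ggjhf":
  Position 0: 'c' from first, 'g' from second => "cg"
  Position 1: 'a' from first, 'g' from second => "ag"
  Position 2: 'e' from first, 'j' from second => "ej"
  Position 3: 'b' from first, 'h' from second => "bh"
  Position 4: 'b' from first, 'f' from second => "bf"
Result: cgagejbhbf

cgagejbhbf


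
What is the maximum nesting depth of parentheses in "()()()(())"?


Input: "()()()(())"
Tracking depth:
  Position 0 '(': depth becomes 1
  Position 1 ')': depth becomes 0
  Position 2 '(': depth becomes 1
  Position 3 ')': depth becomes 0
  Position 4 '(': depth becomes 1
  Position 5 ')': depth becomes 0
  Position 6 '(': depth becomes 1
  Position 7 '(': depth becomes 2
  Position 8 ')': depth becomes 1
  Position 9 ')': depth becomes 0
Maximum depth reached: 2

2


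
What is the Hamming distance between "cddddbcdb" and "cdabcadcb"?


Comparing "cddddbcdb" and "cdabcadcb" position by position:
  Position 0: 'c' vs 'c' => same
  Position 1: 'd' vs 'd' => same
  Position 2: 'd' vs 'a' => differ
  Position 3: 'd' vs 'b' => differ
  Position 4: 'd' vs 'c' => differ
  Position 5: 'b' vs 'a' => differ
  Position 6: 'c' vs 'd' => differ
  Position 7: 'd' vs 'c' => differ
  Position 8: 'b' vs 'b' => same
Total differences (Hamming distance): 6

6


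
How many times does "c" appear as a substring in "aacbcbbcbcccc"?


Searching for "c" in "aacbcbbcbcccc"
Scanning each position:
  Position 0: "a" => no
  Position 1: "a" => no
  Position 2: "c" => MATCH
  Position 3: "b" => no
  Position 4: "c" => MATCH
  Position 5: "b" => no
  Position 6: "b" => no
  Position 7: "c" => MATCH
  Position 8: "b" => no
  Position 9: "c" => MATCH
  Position 10: "c" => MATCH
  Position 11: "c" => MATCH
  Position 12: "c" => MATCH
Total occurrences: 7

7


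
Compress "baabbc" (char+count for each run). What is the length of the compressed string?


Input: baabbc
Runs:
  'b' x 1 => "b1"
  'a' x 2 => "a2"
  'b' x 2 => "b2"
  'c' x 1 => "c1"
Compressed: "b1a2b2c1"
Compressed length: 8

8


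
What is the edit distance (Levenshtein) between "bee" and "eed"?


Computing edit distance: "bee" -> "eed"
DP table:
           e    e    d
      0    1    2    3
  b   1    1    2    3
  e   2    1    1    2
  e   3    2    1    2
Edit distance = dp[3][3] = 2

2


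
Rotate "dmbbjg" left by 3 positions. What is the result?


Input: "dmbbjg", rotate left by 3
First 3 characters: "dmb"
Remaining characters: "bjg"
Concatenate remaining + first: "bjg" + "dmb" = "bjgdmb"

bjgdmb


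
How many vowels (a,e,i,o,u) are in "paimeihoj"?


Input: paimeihoj
Checking each character:
  'p' at position 0: consonant
  'a' at position 1: vowel (running total: 1)
  'i' at position 2: vowel (running total: 2)
  'm' at position 3: consonant
  'e' at position 4: vowel (running total: 3)
  'i' at position 5: vowel (running total: 4)
  'h' at position 6: consonant
  'o' at position 7: vowel (running total: 5)
  'j' at position 8: consonant
Total vowels: 5

5


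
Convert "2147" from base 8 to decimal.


Input: "2147" in base 8
Positional expansion:
  Digit '2' (value 2) x 8^3 = 1024
  Digit '1' (value 1) x 8^2 = 64
  Digit '4' (value 4) x 8^1 = 32
  Digit '7' (value 7) x 8^0 = 7
Sum = 1127

1127


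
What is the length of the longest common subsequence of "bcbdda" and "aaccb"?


LCS of "bcbdda" and "aaccb"
DP table:
           a    a    c    c    b
      0    0    0    0    0    0
  b   0    0    0    0    0    1
  c   0    0    0    1    1    1
  b   0    0    0    1    1    2
  d   0    0    0    1    1    2
  d   0    0    0    1    1    2
  a   0    1    1    1    1    2
LCS length = dp[6][5] = 2

2


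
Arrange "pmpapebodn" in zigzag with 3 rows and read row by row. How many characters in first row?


Zigzag "pmpapebodn" into 3 rows:
Placing characters:
  'p' => row 0
  'm' => row 1
  'p' => row 2
  'a' => row 1
  'p' => row 0
  'e' => row 1
  'b' => row 2
  'o' => row 1
  'd' => row 0
  'n' => row 1
Rows:
  Row 0: "ppd"
  Row 1: "maeon"
  Row 2: "pb"
First row length: 3

3


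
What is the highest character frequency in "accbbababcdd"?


Input: accbbababcdd
Character counts:
  'a': 3
  'b': 4
  'c': 3
  'd': 2
Maximum frequency: 4

4


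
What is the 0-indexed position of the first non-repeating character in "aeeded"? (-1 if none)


Input: aeeded
Character frequencies:
  'a': 1
  'd': 2
  'e': 3
Scanning left to right for freq == 1:
  Position 0 ('a'): unique! => answer = 0

0


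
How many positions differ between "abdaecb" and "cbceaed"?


Comparing "abdaecb" and "cbceaed" position by position:
  Position 0: 'a' vs 'c' => DIFFER
  Position 1: 'b' vs 'b' => same
  Position 2: 'd' vs 'c' => DIFFER
  Position 3: 'a' vs 'e' => DIFFER
  Position 4: 'e' vs 'a' => DIFFER
  Position 5: 'c' vs 'e' => DIFFER
  Position 6: 'b' vs 'd' => DIFFER
Positions that differ: 6

6


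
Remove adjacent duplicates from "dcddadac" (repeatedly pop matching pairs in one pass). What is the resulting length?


Input: dcddadac
Stack-based adjacent duplicate removal:
  Read 'd': push. Stack: d
  Read 'c': push. Stack: dc
  Read 'd': push. Stack: dcd
  Read 'd': matches stack top 'd' => pop. Stack: dc
  Read 'a': push. Stack: dca
  Read 'd': push. Stack: dcad
  Read 'a': push. Stack: dcada
  Read 'c': push. Stack: dcadac
Final stack: "dcadac" (length 6)

6


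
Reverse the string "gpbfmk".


Input: gpbfmk
Reading characters right to left:
  Position 5: 'k'
  Position 4: 'm'
  Position 3: 'f'
  Position 2: 'b'
  Position 1: 'p'
  Position 0: 'g'
Reversed: kmfbpg

kmfbpg


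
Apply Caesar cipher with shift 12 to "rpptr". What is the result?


Caesar cipher: shift "rpptr" by 12
  'r' (pos 17) + 12 = pos 3 = 'd'
  'p' (pos 15) + 12 = pos 1 = 'b'
  'p' (pos 15) + 12 = pos 1 = 'b'
  't' (pos 19) + 12 = pos 5 = 'f'
  'r' (pos 17) + 12 = pos 3 = 'd'
Result: dbbfd

dbbfd


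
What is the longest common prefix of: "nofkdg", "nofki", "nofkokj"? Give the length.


Words: nofkdg, nofki, nofkokj
  Position 0: all 'n' => match
  Position 1: all 'o' => match
  Position 2: all 'f' => match
  Position 3: all 'k' => match
  Position 4: ('d', 'i', 'o') => mismatch, stop
LCP = "nofk" (length 4)

4


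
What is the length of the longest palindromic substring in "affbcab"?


Input: "affbcab"
Checking substrings for palindromes:
  [1:3] "ff" (len 2) => palindrome
Longest palindromic substring: "ff" with length 2

2


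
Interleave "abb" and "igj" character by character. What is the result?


Interleaving "abb" and "igj":
  Position 0: 'a' from first, 'i' from second => "ai"
  Position 1: 'b' from first, 'g' from second => "bg"
  Position 2: 'b' from first, 'j' from second => "bj"
Result: aibgbj

aibgbj


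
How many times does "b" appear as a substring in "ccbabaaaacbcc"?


Searching for "b" in "ccbabaaaacbcc"
Scanning each position:
  Position 0: "c" => no
  Position 1: "c" => no
  Position 2: "b" => MATCH
  Position 3: "a" => no
  Position 4: "b" => MATCH
  Position 5: "a" => no
  Position 6: "a" => no
  Position 7: "a" => no
  Position 8: "a" => no
  Position 9: "c" => no
  Position 10: "b" => MATCH
  Position 11: "c" => no
  Position 12: "c" => no
Total occurrences: 3

3


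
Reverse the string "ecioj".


Input: ecioj
Reading characters right to left:
  Position 4: 'j'
  Position 3: 'o'
  Position 2: 'i'
  Position 1: 'c'
  Position 0: 'e'
Reversed: joice

joice


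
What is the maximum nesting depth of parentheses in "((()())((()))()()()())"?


Input: "((()())((()))()()()())"
Tracking depth:
  Position 0 '(': depth becomes 1
  Position 1 '(': depth becomes 2
  Position 2 '(': depth becomes 3
  Position 3 ')': depth becomes 2
  Position 4 '(': depth becomes 3
  Position 5 ')': depth becomes 2
  Position 6 ')': depth becomes 1
  Position 7 '(': depth becomes 2
  Position 8 '(': depth becomes 3
  Position 9 '(': depth becomes 4
  Position 10 ')': depth becomes 3
  Position 11 ')': depth becomes 2
  Position 12 ')': depth becomes 1
  Position 13 '(': depth becomes 2
  Position 14 ')': depth becomes 1
  Position 15 '(': depth becomes 2
  Position 16 ')': depth becomes 1
  Position 17 '(': depth becomes 2
  Position 18 ')': depth becomes 1
  Position 19 '(': depth becomes 2
  Position 20 ')': depth becomes 1
  Position 21 ')': depth becomes 0
Maximum depth reached: 4

4


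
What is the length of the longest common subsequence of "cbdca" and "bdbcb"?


LCS of "cbdca" and "bdbcb"
DP table:
           b    d    b    c    b
      0    0    0    0    0    0
  c   0    0    0    0    1    1
  b   0    1    1    1    1    2
  d   0    1    2    2    2    2
  c   0    1    2    2    3    3
  a   0    1    2    2    3    3
LCS length = dp[5][5] = 3

3


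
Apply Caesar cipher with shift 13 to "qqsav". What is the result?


Caesar cipher: shift "qqsav" by 13
  'q' (pos 16) + 13 = pos 3 = 'd'
  'q' (pos 16) + 13 = pos 3 = 'd'
  's' (pos 18) + 13 = pos 5 = 'f'
  'a' (pos 0) + 13 = pos 13 = 'n'
  'v' (pos 21) + 13 = pos 8 = 'i'
Result: ddfni

ddfni


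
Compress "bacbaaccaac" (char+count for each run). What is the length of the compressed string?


Input: bacbaaccaac
Runs:
  'b' x 1 => "b1"
  'a' x 1 => "a1"
  'c' x 1 => "c1"
  'b' x 1 => "b1"
  'a' x 2 => "a2"
  'c' x 2 => "c2"
  'a' x 2 => "a2"
  'c' x 1 => "c1"
Compressed: "b1a1c1b1a2c2a2c1"
Compressed length: 16

16


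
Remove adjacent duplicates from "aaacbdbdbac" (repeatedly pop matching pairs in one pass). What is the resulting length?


Input: aaacbdbdbac
Stack-based adjacent duplicate removal:
  Read 'a': push. Stack: a
  Read 'a': matches stack top 'a' => pop. Stack: (empty)
  Read 'a': push. Stack: a
  Read 'c': push. Stack: ac
  Read 'b': push. Stack: acb
  Read 'd': push. Stack: acbd
  Read 'b': push. Stack: acbdb
  Read 'd': push. Stack: acbdbd
  Read 'b': push. Stack: acbdbdb
  Read 'a': push. Stack: acbdbdba
  Read 'c': push. Stack: acbdbdbac
Final stack: "acbdbdbac" (length 9)

9


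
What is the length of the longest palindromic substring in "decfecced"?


Input: "decfecced"
Checking substrings for palindromes:
  [4:8] "ecce" (len 4) => palindrome
  [5:7] "cc" (len 2) => palindrome
Longest palindromic substring: "ecce" with length 4

4


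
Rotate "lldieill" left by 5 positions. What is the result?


Input: "lldieill", rotate left by 5
First 5 characters: "lldie"
Remaining characters: "ill"
Concatenate remaining + first: "ill" + "lldie" = "illlldie"

illlldie


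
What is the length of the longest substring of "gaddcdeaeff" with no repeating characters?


Input: "gaddcdeaeff"
Sliding window (track last position of each char):
  Position 0 ('g'): window [0,0] length 1 -- new best
  Position 1 ('a'): window [0,1] length 2 -- new best
  Position 2 ('d'): window [0,2] length 3 -- new best
  Position 3 ('d'): repeat (last at 2), move window start to 3
  Position 3 ('d'): window [3,3] length 1
  Position 4 ('c'): window [3,4] length 2
  Position 5 ('d'): repeat (last at 3), move window start to 4
  Position 5 ('d'): window [4,5] length 2
  Position 6 ('e'): window [4,6] length 3
  Position 7 ('a'): window [4,7] length 4 -- new best
  Position 8 ('e'): repeat (last at 6), move window start to 7
  Position 8 ('e'): window [7,8] length 2
  Position 9 ('f'): window [7,9] length 3
  Position 10 ('f'): repeat (last at 9), move window start to 10
  Position 10 ('f'): window [10,10] length 1
Longest substring with no repeats: "cdea" with length 4

4


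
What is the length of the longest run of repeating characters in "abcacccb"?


Input: "abcacccb"
Scanning for longest run:
  Position 1 ('b'): new char, reset run to 1
  Position 2 ('c'): new char, reset run to 1
  Position 3 ('a'): new char, reset run to 1
  Position 4 ('c'): new char, reset run to 1
  Position 5 ('c'): continues run of 'c', length=2
  Position 6 ('c'): continues run of 'c', length=3
  Position 7 ('b'): new char, reset run to 1
Longest run: 'c' with length 3

3


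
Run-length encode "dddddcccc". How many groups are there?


Input: dddddcccc
Scanning for consecutive runs:
  Group 1: 'd' x 5 (positions 0-4)
  Group 2: 'c' x 4 (positions 5-8)
Total groups: 2

2


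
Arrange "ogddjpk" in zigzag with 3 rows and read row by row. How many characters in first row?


Zigzag "ogddjpk" into 3 rows:
Placing characters:
  'o' => row 0
  'g' => row 1
  'd' => row 2
  'd' => row 1
  'j' => row 0
  'p' => row 1
  'k' => row 2
Rows:
  Row 0: "oj"
  Row 1: "gdp"
  Row 2: "dk"
First row length: 2

2


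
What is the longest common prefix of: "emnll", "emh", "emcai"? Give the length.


Words: emnll, emh, emcai
  Position 0: all 'e' => match
  Position 1: all 'm' => match
  Position 2: ('n', 'h', 'c') => mismatch, stop
LCP = "em" (length 2)

2


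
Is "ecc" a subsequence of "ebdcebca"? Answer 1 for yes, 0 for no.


Check if "ecc" is a subsequence of "ebdcebca"
Greedy scan:
  Position 0 ('e'): matches sub[0] = 'e'
  Position 1 ('b'): no match needed
  Position 2 ('d'): no match needed
  Position 3 ('c'): matches sub[1] = 'c'
  Position 4 ('e'): no match needed
  Position 5 ('b'): no match needed
  Position 6 ('c'): matches sub[2] = 'c'
  Position 7 ('a'): no match needed
All 3 characters matched => is a subsequence

1


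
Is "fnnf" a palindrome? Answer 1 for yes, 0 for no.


Input: fnnf
Reversed: fnnf
  Compare pos 0 ('f') with pos 3 ('f'): match
  Compare pos 1 ('n') with pos 2 ('n'): match
Result: palindrome

1


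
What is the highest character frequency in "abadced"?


Input: abadced
Character counts:
  'a': 2
  'b': 1
  'c': 1
  'd': 2
  'e': 1
Maximum frequency: 2

2


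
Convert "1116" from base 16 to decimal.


Input: "1116" in base 16
Positional expansion:
  Digit '1' (value 1) x 16^3 = 4096
  Digit '1' (value 1) x 16^2 = 256
  Digit '1' (value 1) x 16^1 = 16
  Digit '6' (value 6) x 16^0 = 6
Sum = 4374

4374


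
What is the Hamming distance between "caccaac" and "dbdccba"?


Comparing "caccaac" and "dbdccba" position by position:
  Position 0: 'c' vs 'd' => differ
  Position 1: 'a' vs 'b' => differ
  Position 2: 'c' vs 'd' => differ
  Position 3: 'c' vs 'c' => same
  Position 4: 'a' vs 'c' => differ
  Position 5: 'a' vs 'b' => differ
  Position 6: 'c' vs 'a' => differ
Total differences (Hamming distance): 6

6


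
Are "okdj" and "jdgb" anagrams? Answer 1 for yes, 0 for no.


Strings: "okdj", "jdgb"
Sorted first:  djko
Sorted second: bdgj
Differ at position 0: 'd' vs 'b' => not anagrams

0


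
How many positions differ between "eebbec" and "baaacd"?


Comparing "eebbec" and "baaacd" position by position:
  Position 0: 'e' vs 'b' => DIFFER
  Position 1: 'e' vs 'a' => DIFFER
  Position 2: 'b' vs 'a' => DIFFER
  Position 3: 'b' vs 'a' => DIFFER
  Position 4: 'e' vs 'c' => DIFFER
  Position 5: 'c' vs 'd' => DIFFER
Positions that differ: 6

6


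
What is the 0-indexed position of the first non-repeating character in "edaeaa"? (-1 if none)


Input: edaeaa
Character frequencies:
  'a': 3
  'd': 1
  'e': 2
Scanning left to right for freq == 1:
  Position 0 ('e'): freq=2, skip
  Position 1 ('d'): unique! => answer = 1

1


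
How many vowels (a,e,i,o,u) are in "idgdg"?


Input: idgdg
Checking each character:
  'i' at position 0: vowel (running total: 1)
  'd' at position 1: consonant
  'g' at position 2: consonant
  'd' at position 3: consonant
  'g' at position 4: consonant
Total vowels: 1

1


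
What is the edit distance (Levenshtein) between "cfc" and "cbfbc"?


Computing edit distance: "cfc" -> "cbfbc"
DP table:
           c    b    f    b    c
      0    1    2    3    4    5
  c   1    0    1    2    3    4
  f   2    1    1    1    2    3
  c   3    2    2    2    2    2
Edit distance = dp[3][5] = 2

2


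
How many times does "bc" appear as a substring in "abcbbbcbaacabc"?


Searching for "bc" in "abcbbbcbaacabc"
Scanning each position:
  Position 0: "ab" => no
  Position 1: "bc" => MATCH
  Position 2: "cb" => no
  Position 3: "bb" => no
  Position 4: "bb" => no
  Position 5: "bc" => MATCH
  Position 6: "cb" => no
  Position 7: "ba" => no
  Position 8: "aa" => no
  Position 9: "ac" => no
  Position 10: "ca" => no
  Position 11: "ab" => no
  Position 12: "bc" => MATCH
Total occurrences: 3

3


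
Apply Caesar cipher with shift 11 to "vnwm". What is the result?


Caesar cipher: shift "vnwm" by 11
  'v' (pos 21) + 11 = pos 6 = 'g'
  'n' (pos 13) + 11 = pos 24 = 'y'
  'w' (pos 22) + 11 = pos 7 = 'h'
  'm' (pos 12) + 11 = pos 23 = 'x'
Result: gyhx

gyhx


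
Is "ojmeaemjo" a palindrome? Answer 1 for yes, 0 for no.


Input: ojmeaemjo
Reversed: ojmeaemjo
  Compare pos 0 ('o') with pos 8 ('o'): match
  Compare pos 1 ('j') with pos 7 ('j'): match
  Compare pos 2 ('m') with pos 6 ('m'): match
  Compare pos 3 ('e') with pos 5 ('e'): match
Result: palindrome

1


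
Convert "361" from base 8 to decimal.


Input: "361" in base 8
Positional expansion:
  Digit '3' (value 3) x 8^2 = 192
  Digit '6' (value 6) x 8^1 = 48
  Digit '1' (value 1) x 8^0 = 1
Sum = 241

241


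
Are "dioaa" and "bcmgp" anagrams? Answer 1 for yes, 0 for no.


Strings: "dioaa", "bcmgp"
Sorted first:  aadio
Sorted second: bcgmp
Differ at position 0: 'a' vs 'b' => not anagrams

0


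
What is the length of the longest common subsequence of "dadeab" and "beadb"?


LCS of "dadeab" and "beadb"
DP table:
           b    e    a    d    b
      0    0    0    0    0    0
  d   0    0    0    0    1    1
  a   0    0    0    1    1    1
  d   0    0    0    1    2    2
  e   0    0    1    1    2    2
  a   0    0    1    2    2    2
  b   0    1    1    2    2    3
LCS length = dp[6][5] = 3

3


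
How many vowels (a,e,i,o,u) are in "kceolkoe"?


Input: kceolkoe
Checking each character:
  'k' at position 0: consonant
  'c' at position 1: consonant
  'e' at position 2: vowel (running total: 1)
  'o' at position 3: vowel (running total: 2)
  'l' at position 4: consonant
  'k' at position 5: consonant
  'o' at position 6: vowel (running total: 3)
  'e' at position 7: vowel (running total: 4)
Total vowels: 4

4


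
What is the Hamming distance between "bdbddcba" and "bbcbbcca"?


Comparing "bdbddcba" and "bbcbbcca" position by position:
  Position 0: 'b' vs 'b' => same
  Position 1: 'd' vs 'b' => differ
  Position 2: 'b' vs 'c' => differ
  Position 3: 'd' vs 'b' => differ
  Position 4: 'd' vs 'b' => differ
  Position 5: 'c' vs 'c' => same
  Position 6: 'b' vs 'c' => differ
  Position 7: 'a' vs 'a' => same
Total differences (Hamming distance): 5

5


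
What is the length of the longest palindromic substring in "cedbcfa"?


Input: "cedbcfa"
Checking substrings for palindromes:
  No multi-char palindromic substrings found
Longest palindromic substring: "c" with length 1

1


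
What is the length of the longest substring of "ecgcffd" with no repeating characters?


Input: "ecgcffd"
Sliding window (track last position of each char):
  Position 0 ('e'): window [0,0] length 1 -- new best
  Position 1 ('c'): window [0,1] length 2 -- new best
  Position 2 ('g'): window [0,2] length 3 -- new best
  Position 3 ('c'): repeat (last at 1), move window start to 2
  Position 3 ('c'): window [2,3] length 2
  Position 4 ('f'): window [2,4] length 3
  Position 5 ('f'): repeat (last at 4), move window start to 5
  Position 5 ('f'): window [5,5] length 1
  Position 6 ('d'): window [5,6] length 2
Longest substring with no repeats: "ecg" with length 3

3


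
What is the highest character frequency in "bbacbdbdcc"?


Input: bbacbdbdcc
Character counts:
  'a': 1
  'b': 4
  'c': 3
  'd': 2
Maximum frequency: 4

4


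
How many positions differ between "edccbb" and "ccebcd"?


Comparing "edccbb" and "ccebcd" position by position:
  Position 0: 'e' vs 'c' => DIFFER
  Position 1: 'd' vs 'c' => DIFFER
  Position 2: 'c' vs 'e' => DIFFER
  Position 3: 'c' vs 'b' => DIFFER
  Position 4: 'b' vs 'c' => DIFFER
  Position 5: 'b' vs 'd' => DIFFER
Positions that differ: 6

6


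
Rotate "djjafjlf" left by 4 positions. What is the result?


Input: "djjafjlf", rotate left by 4
First 4 characters: "djja"
Remaining characters: "fjlf"
Concatenate remaining + first: "fjlf" + "djja" = "fjlfdjja"

fjlfdjja


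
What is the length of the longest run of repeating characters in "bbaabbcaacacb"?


Input: "bbaabbcaacacb"
Scanning for longest run:
  Position 1 ('b'): continues run of 'b', length=2
  Position 2 ('a'): new char, reset run to 1
  Position 3 ('a'): continues run of 'a', length=2
  Position 4 ('b'): new char, reset run to 1
  Position 5 ('b'): continues run of 'b', length=2
  Position 6 ('c'): new char, reset run to 1
  Position 7 ('a'): new char, reset run to 1
  Position 8 ('a'): continues run of 'a', length=2
  Position 9 ('c'): new char, reset run to 1
  Position 10 ('a'): new char, reset run to 1
  Position 11 ('c'): new char, reset run to 1
  Position 12 ('b'): new char, reset run to 1
Longest run: 'b' with length 2

2


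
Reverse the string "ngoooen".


Input: ngoooen
Reading characters right to left:
  Position 6: 'n'
  Position 5: 'e'
  Position 4: 'o'
  Position 3: 'o'
  Position 2: 'o'
  Position 1: 'g'
  Position 0: 'n'
Reversed: neooogn

neooogn


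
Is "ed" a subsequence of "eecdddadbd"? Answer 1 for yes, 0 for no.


Check if "ed" is a subsequence of "eecdddadbd"
Greedy scan:
  Position 0 ('e'): matches sub[0] = 'e'
  Position 1 ('e'): no match needed
  Position 2 ('c'): no match needed
  Position 3 ('d'): matches sub[1] = 'd'
  Position 4 ('d'): no match needed
  Position 5 ('d'): no match needed
  Position 6 ('a'): no match needed
  Position 7 ('d'): no match needed
  Position 8 ('b'): no match needed
  Position 9 ('d'): no match needed
All 2 characters matched => is a subsequence

1


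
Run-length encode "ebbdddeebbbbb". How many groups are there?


Input: ebbdddeebbbbb
Scanning for consecutive runs:
  Group 1: 'e' x 1 (positions 0-0)
  Group 2: 'b' x 2 (positions 1-2)
  Group 3: 'd' x 3 (positions 3-5)
  Group 4: 'e' x 2 (positions 6-7)
  Group 5: 'b' x 5 (positions 8-12)
Total groups: 5

5


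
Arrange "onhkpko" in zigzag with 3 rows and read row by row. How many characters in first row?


Zigzag "onhkpko" into 3 rows:
Placing characters:
  'o' => row 0
  'n' => row 1
  'h' => row 2
  'k' => row 1
  'p' => row 0
  'k' => row 1
  'o' => row 2
Rows:
  Row 0: "op"
  Row 1: "nkk"
  Row 2: "ho"
First row length: 2

2


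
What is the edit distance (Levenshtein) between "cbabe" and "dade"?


Computing edit distance: "cbabe" -> "dade"
DP table:
           d    a    d    e
      0    1    2    3    4
  c   1    1    2    3    4
  b   2    2    2    3    4
  a   3    3    2    3    4
  b   4    4    3    3    4
  e   5    5    4    4    3
Edit distance = dp[5][4] = 3

3


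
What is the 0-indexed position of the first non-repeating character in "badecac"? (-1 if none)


Input: badecac
Character frequencies:
  'a': 2
  'b': 1
  'c': 2
  'd': 1
  'e': 1
Scanning left to right for freq == 1:
  Position 0 ('b'): unique! => answer = 0

0


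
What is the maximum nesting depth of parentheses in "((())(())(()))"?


Input: "((())(())(()))"
Tracking depth:
  Position 0 '(': depth becomes 1
  Position 1 '(': depth becomes 2
  Position 2 '(': depth becomes 3
  Position 3 ')': depth becomes 2
  Position 4 ')': depth becomes 1
  Position 5 '(': depth becomes 2
  Position 6 '(': depth becomes 3
  Position 7 ')': depth becomes 2
  Position 8 ')': depth becomes 1
  Position 9 '(': depth becomes 2
  Position 10 '(': depth becomes 3
  Position 11 ')': depth becomes 2
  Position 12 ')': depth becomes 1
  Position 13 ')': depth becomes 0
Maximum depth reached: 3

3


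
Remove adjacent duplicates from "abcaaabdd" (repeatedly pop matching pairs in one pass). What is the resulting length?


Input: abcaaabdd
Stack-based adjacent duplicate removal:
  Read 'a': push. Stack: a
  Read 'b': push. Stack: ab
  Read 'c': push. Stack: abc
  Read 'a': push. Stack: abca
  Read 'a': matches stack top 'a' => pop. Stack: abc
  Read 'a': push. Stack: abca
  Read 'b': push. Stack: abcab
  Read 'd': push. Stack: abcabd
  Read 'd': matches stack top 'd' => pop. Stack: abcab
Final stack: "abcab" (length 5)

5


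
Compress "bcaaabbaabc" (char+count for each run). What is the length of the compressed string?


Input: bcaaabbaabc
Runs:
  'b' x 1 => "b1"
  'c' x 1 => "c1"
  'a' x 3 => "a3"
  'b' x 2 => "b2"
  'a' x 2 => "a2"
  'b' x 1 => "b1"
  'c' x 1 => "c1"
Compressed: "b1c1a3b2a2b1c1"
Compressed length: 14

14


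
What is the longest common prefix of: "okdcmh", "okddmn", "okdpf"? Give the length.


Words: okdcmh, okddmn, okdpf
  Position 0: all 'o' => match
  Position 1: all 'k' => match
  Position 2: all 'd' => match
  Position 3: ('c', 'd', 'p') => mismatch, stop
LCP = "okd" (length 3)

3


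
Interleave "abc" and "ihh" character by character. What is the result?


Interleaving "abc" and "ihh":
  Position 0: 'a' from first, 'i' from second => "ai"
  Position 1: 'b' from first, 'h' from second => "bh"
  Position 2: 'c' from first, 'h' from second => "ch"
Result: aibhch

aibhch


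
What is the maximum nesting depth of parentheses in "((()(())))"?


Input: "((()(())))"
Tracking depth:
  Position 0 '(': depth becomes 1
  Position 1 '(': depth becomes 2
  Position 2 '(': depth becomes 3
  Position 3 ')': depth becomes 2
  Position 4 '(': depth becomes 3
  Position 5 '(': depth becomes 4
  Position 6 ')': depth becomes 3
  Position 7 ')': depth becomes 2
  Position 8 ')': depth becomes 1
  Position 9 ')': depth becomes 0
Maximum depth reached: 4

4


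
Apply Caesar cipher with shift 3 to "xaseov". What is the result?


Caesar cipher: shift "xaseov" by 3
  'x' (pos 23) + 3 = pos 0 = 'a'
  'a' (pos 0) + 3 = pos 3 = 'd'
  's' (pos 18) + 3 = pos 21 = 'v'
  'e' (pos 4) + 3 = pos 7 = 'h'
  'o' (pos 14) + 3 = pos 17 = 'r'
  'v' (pos 21) + 3 = pos 24 = 'y'
Result: advhry

advhry


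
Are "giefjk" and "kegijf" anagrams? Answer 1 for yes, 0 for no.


Strings: "giefjk", "kegijf"
Sorted first:  efgijk
Sorted second: efgijk
Sorted forms match => anagrams

1


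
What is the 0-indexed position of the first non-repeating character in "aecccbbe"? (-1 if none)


Input: aecccbbe
Character frequencies:
  'a': 1
  'b': 2
  'c': 3
  'e': 2
Scanning left to right for freq == 1:
  Position 0 ('a'): unique! => answer = 0

0


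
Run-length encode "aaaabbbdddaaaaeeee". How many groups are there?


Input: aaaabbbdddaaaaeeee
Scanning for consecutive runs:
  Group 1: 'a' x 4 (positions 0-3)
  Group 2: 'b' x 3 (positions 4-6)
  Group 3: 'd' x 3 (positions 7-9)
  Group 4: 'a' x 4 (positions 10-13)
  Group 5: 'e' x 4 (positions 14-17)
Total groups: 5

5


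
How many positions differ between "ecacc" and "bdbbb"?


Comparing "ecacc" and "bdbbb" position by position:
  Position 0: 'e' vs 'b' => DIFFER
  Position 1: 'c' vs 'd' => DIFFER
  Position 2: 'a' vs 'b' => DIFFER
  Position 3: 'c' vs 'b' => DIFFER
  Position 4: 'c' vs 'b' => DIFFER
Positions that differ: 5

5


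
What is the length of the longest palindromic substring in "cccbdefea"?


Input: "cccbdefea"
Checking substrings for palindromes:
  [0:3] "ccc" (len 3) => palindrome
  [5:8] "efe" (len 3) => palindrome
  [0:2] "cc" (len 2) => palindrome
  [1:3] "cc" (len 2) => palindrome
Longest palindromic substring: "ccc" with length 3

3


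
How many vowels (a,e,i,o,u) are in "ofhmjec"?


Input: ofhmjec
Checking each character:
  'o' at position 0: vowel (running total: 1)
  'f' at position 1: consonant
  'h' at position 2: consonant
  'm' at position 3: consonant
  'j' at position 4: consonant
  'e' at position 5: vowel (running total: 2)
  'c' at position 6: consonant
Total vowels: 2

2


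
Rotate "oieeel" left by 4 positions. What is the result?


Input: "oieeel", rotate left by 4
First 4 characters: "oiee"
Remaining characters: "el"
Concatenate remaining + first: "el" + "oiee" = "eloiee"

eloiee


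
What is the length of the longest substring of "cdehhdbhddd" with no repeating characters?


Input: "cdehhdbhddd"
Sliding window (track last position of each char):
  Position 0 ('c'): window [0,0] length 1 -- new best
  Position 1 ('d'): window [0,1] length 2 -- new best
  Position 2 ('e'): window [0,2] length 3 -- new best
  Position 3 ('h'): window [0,3] length 4 -- new best
  Position 4 ('h'): repeat (last at 3), move window start to 4
  Position 4 ('h'): window [4,4] length 1
  Position 5 ('d'): window [4,5] length 2
  Position 6 ('b'): window [4,6] length 3
  Position 7 ('h'): repeat (last at 4), move window start to 5
  Position 7 ('h'): window [5,7] length 3
  Position 8 ('d'): repeat (last at 5), move window start to 6
  Position 8 ('d'): window [6,8] length 3
  Position 9 ('d'): repeat (last at 8), move window start to 9
  Position 9 ('d'): window [9,9] length 1
  Position 10 ('d'): repeat (last at 9), move window start to 10
  Position 10 ('d'): window [10,10] length 1
Longest substring with no repeats: "cdeh" with length 4

4


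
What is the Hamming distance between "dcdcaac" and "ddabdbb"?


Comparing "dcdcaac" and "ddabdbb" position by position:
  Position 0: 'd' vs 'd' => same
  Position 1: 'c' vs 'd' => differ
  Position 2: 'd' vs 'a' => differ
  Position 3: 'c' vs 'b' => differ
  Position 4: 'a' vs 'd' => differ
  Position 5: 'a' vs 'b' => differ
  Position 6: 'c' vs 'b' => differ
Total differences (Hamming distance): 6

6


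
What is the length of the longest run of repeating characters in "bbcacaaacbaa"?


Input: "bbcacaaacbaa"
Scanning for longest run:
  Position 1 ('b'): continues run of 'b', length=2
  Position 2 ('c'): new char, reset run to 1
  Position 3 ('a'): new char, reset run to 1
  Position 4 ('c'): new char, reset run to 1
  Position 5 ('a'): new char, reset run to 1
  Position 6 ('a'): continues run of 'a', length=2
  Position 7 ('a'): continues run of 'a', length=3
  Position 8 ('c'): new char, reset run to 1
  Position 9 ('b'): new char, reset run to 1
  Position 10 ('a'): new char, reset run to 1
  Position 11 ('a'): continues run of 'a', length=2
Longest run: 'a' with length 3

3


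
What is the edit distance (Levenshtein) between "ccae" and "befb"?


Computing edit distance: "ccae" -> "befb"
DP table:
           b    e    f    b
      0    1    2    3    4
  c   1    1    2    3    4
  c   2    2    2    3    4
  a   3    3    3    3    4
  e   4    4    3    4    4
Edit distance = dp[4][4] = 4

4


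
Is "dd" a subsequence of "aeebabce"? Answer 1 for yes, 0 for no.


Check if "dd" is a subsequence of "aeebabce"
Greedy scan:
  Position 0 ('a'): no match needed
  Position 1 ('e'): no match needed
  Position 2 ('e'): no match needed
  Position 3 ('b'): no match needed
  Position 4 ('a'): no match needed
  Position 5 ('b'): no match needed
  Position 6 ('c'): no match needed
  Position 7 ('e'): no match needed
Only matched 0/2 characters => not a subsequence

0


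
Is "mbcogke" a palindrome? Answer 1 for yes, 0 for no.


Input: mbcogke
Reversed: ekgocbm
  Compare pos 0 ('m') with pos 6 ('e'): MISMATCH
  Compare pos 1 ('b') with pos 5 ('k'): MISMATCH
  Compare pos 2 ('c') with pos 4 ('g'): MISMATCH
Result: not a palindrome

0


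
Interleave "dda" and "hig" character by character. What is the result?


Interleaving "dda" and "hig":
  Position 0: 'd' from first, 'h' from second => "dh"
  Position 1: 'd' from first, 'i' from second => "di"
  Position 2: 'a' from first, 'g' from second => "ag"
Result: dhdiag

dhdiag


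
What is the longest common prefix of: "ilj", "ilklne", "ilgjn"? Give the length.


Words: ilj, ilklne, ilgjn
  Position 0: all 'i' => match
  Position 1: all 'l' => match
  Position 2: ('j', 'k', 'g') => mismatch, stop
LCP = "il" (length 2)

2


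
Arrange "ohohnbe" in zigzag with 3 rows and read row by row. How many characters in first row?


Zigzag "ohohnbe" into 3 rows:
Placing characters:
  'o' => row 0
  'h' => row 1
  'o' => row 2
  'h' => row 1
  'n' => row 0
  'b' => row 1
  'e' => row 2
Rows:
  Row 0: "on"
  Row 1: "hhb"
  Row 2: "oe"
First row length: 2

2


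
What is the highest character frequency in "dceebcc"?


Input: dceebcc
Character counts:
  'b': 1
  'c': 3
  'd': 1
  'e': 2
Maximum frequency: 3

3


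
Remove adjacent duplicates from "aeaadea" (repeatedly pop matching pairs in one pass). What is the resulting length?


Input: aeaadea
Stack-based adjacent duplicate removal:
  Read 'a': push. Stack: a
  Read 'e': push. Stack: ae
  Read 'a': push. Stack: aea
  Read 'a': matches stack top 'a' => pop. Stack: ae
  Read 'd': push. Stack: aed
  Read 'e': push. Stack: aede
  Read 'a': push. Stack: aedea
Final stack: "aedea" (length 5)

5


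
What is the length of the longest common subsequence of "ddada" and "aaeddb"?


LCS of "ddada" and "aaeddb"
DP table:
           a    a    e    d    d    b
      0    0    0    0    0    0    0
  d   0    0    0    0    1    1    1
  d   0    0    0    0    1    2    2
  a   0    1    1    1    1    2    2
  d   0    1    1    1    2    2    2
  a   0    1    2    2    2    2    2
LCS length = dp[5][6] = 2

2


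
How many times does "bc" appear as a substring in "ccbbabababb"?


Searching for "bc" in "ccbbabababb"
Scanning each position:
  Position 0: "cc" => no
  Position 1: "cb" => no
  Position 2: "bb" => no
  Position 3: "ba" => no
  Position 4: "ab" => no
  Position 5: "ba" => no
  Position 6: "ab" => no
  Position 7: "ba" => no
  Position 8: "ab" => no
  Position 9: "bb" => no
Total occurrences: 0

0


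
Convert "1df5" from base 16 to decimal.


Input: "1df5" in base 16
Positional expansion:
  Digit '1' (value 1) x 16^3 = 4096
  Digit 'd' (value 13) x 16^2 = 3328
  Digit 'f' (value 15) x 16^1 = 240
  Digit '5' (value 5) x 16^0 = 5
Sum = 7669

7669


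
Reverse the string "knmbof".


Input: knmbof
Reading characters right to left:
  Position 5: 'f'
  Position 4: 'o'
  Position 3: 'b'
  Position 2: 'm'
  Position 1: 'n'
  Position 0: 'k'
Reversed: fobmnk

fobmnk


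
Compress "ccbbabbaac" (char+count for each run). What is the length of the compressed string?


Input: ccbbabbaac
Runs:
  'c' x 2 => "c2"
  'b' x 2 => "b2"
  'a' x 1 => "a1"
  'b' x 2 => "b2"
  'a' x 2 => "a2"
  'c' x 1 => "c1"
Compressed: "c2b2a1b2a2c1"
Compressed length: 12

12


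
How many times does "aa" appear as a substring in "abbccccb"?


Searching for "aa" in "abbccccb"
Scanning each position:
  Position 0: "ab" => no
  Position 1: "bb" => no
  Position 2: "bc" => no
  Position 3: "cc" => no
  Position 4: "cc" => no
  Position 5: "cc" => no
  Position 6: "cb" => no
Total occurrences: 0

0


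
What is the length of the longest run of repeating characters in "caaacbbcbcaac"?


Input: "caaacbbcbcaac"
Scanning for longest run:
  Position 1 ('a'): new char, reset run to 1
  Position 2 ('a'): continues run of 'a', length=2
  Position 3 ('a'): continues run of 'a', length=3
  Position 4 ('c'): new char, reset run to 1
  Position 5 ('b'): new char, reset run to 1
  Position 6 ('b'): continues run of 'b', length=2
  Position 7 ('c'): new char, reset run to 1
  Position 8 ('b'): new char, reset run to 1
  Position 9 ('c'): new char, reset run to 1
  Position 10 ('a'): new char, reset run to 1
  Position 11 ('a'): continues run of 'a', length=2
  Position 12 ('c'): new char, reset run to 1
Longest run: 'a' with length 3

3
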